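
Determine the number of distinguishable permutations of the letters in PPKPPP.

PPKPPP has 6 letters with P appearing 5 times.
Dividing 6! = 720 by 5! = 120 for the repeated letters gives 6.

6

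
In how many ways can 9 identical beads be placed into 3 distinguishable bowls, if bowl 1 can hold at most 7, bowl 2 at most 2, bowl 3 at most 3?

9

Without the upper bounds there are C(11,2) = 55 ways to split 9 among 3 bowls.
Subtract solutions that violate a single cap (substitute x_i' = x_i − (cap_i+1)): x_1 ≥ 8 gives C(3,2) = 3; x_2 ≥ 3 gives C(8,2) = 28; x_3 ≥ 4 gives C(7,2) = 21. Together 52.
Add back pairs where two caps are both exceeded: 0 + 0 + 6 = 6.
By inclusion–exclusion the count is 55 − 52 + 6 = 9.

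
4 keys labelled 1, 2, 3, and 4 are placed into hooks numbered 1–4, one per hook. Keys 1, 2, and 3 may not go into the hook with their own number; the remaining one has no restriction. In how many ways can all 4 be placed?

11

Let Aᵢ (for i ∈ {1, 2, 3}) be the placements that put key i in its forbidden hook. Any j of these fix j positions, leaving (4−j)! ways to fill the rest, and there are C(3,j) ways to pick which j.
By inclusion–exclusion, the number of valid placements is Σ_{j=0}^{3} (−1)^j C(3,j)·(4−j)!.
Computing: 24 − 18 + 6 − 1 = 11.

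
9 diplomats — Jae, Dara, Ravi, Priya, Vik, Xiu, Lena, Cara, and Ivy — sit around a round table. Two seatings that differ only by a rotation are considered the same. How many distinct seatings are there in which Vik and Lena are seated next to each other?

Glue Vik and Lena into a block (2 internal orders). Seating 8 units around a circle gives (7)! arrangements.
So 2 × (7)! = 2 × 5040 = 10080.

10080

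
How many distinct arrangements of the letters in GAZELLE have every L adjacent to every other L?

360

Treat the 2 copies of L as a single block. The multiset to arrange is then {LL, A, E, E, G, Z}, 6 items in all.
That gives (6)!/(2!) = 360 arrangements.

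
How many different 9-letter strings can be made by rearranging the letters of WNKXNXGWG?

Letter multiplicities in WNKXNXGWG: G×2, K×1, N×2, W×2, X×2.
Dividing 9! = 362880 by 2!·2!·2!·2! = 16 for the repeated letters gives 22680.

22680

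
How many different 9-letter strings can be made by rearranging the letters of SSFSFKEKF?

5040

Letter multiplicities in SSFSFKEKF: E×1, F×3, K×2, S×3.
Dividing 9! = 362880 by 3!·3!·2! = 72 for the repeated letters gives 5040.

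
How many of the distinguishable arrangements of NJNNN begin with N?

4

Fix N in the first position and arrange the remaining 4 letters.
Those 4 letters have N appearing 3 times, giving (4)!/(3!) = 4.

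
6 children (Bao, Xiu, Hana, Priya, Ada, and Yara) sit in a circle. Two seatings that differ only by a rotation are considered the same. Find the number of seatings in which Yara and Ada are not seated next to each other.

Without the restriction there are (5)! = 120 seatings.
Seatings with Yara beside Ada: treat them as a block with 2 internal orders, giving 2 × (4)! = 48.
Subtracting, 120 − 48 = 72.

72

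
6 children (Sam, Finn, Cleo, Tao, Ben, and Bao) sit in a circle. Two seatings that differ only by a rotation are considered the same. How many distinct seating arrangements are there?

Fix one person's seat to break rotational symmetry; the remaining 5 people can be arranged in (5)! = 120 ways.

120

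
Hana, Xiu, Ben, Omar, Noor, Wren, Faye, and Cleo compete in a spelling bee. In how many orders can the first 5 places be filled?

There are 8 choices for 1st place, 7 for 2nd, and so on down to 4 for position 5.
That gives 8 × 7 × 6 × 5 × 4 = 6720.

6720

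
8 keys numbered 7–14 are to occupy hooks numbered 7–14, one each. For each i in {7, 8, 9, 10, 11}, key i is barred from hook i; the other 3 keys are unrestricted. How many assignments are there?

Let Aᵢ (for 7 ≤ i ≤ 11) be the placements that put key i in its forbidden hook. Any j of these fix j positions, leaving (8−j)! ways to fill the rest, and there are C(5,j) ways to pick which j.
By inclusion–exclusion, the number of valid placements is Σ_{j=0}^{5} (−1)^j C(5,j)·(8−j)!.
Computing: 40320 − 25200 + 7200 − 1200 + 120 − 6 = 21234.

21234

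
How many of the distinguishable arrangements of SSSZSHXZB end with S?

3360

Fix S in the last position and arrange the remaining 8 letters.
Those 8 letters have S appearing 3 times and Z appearing twice, giving (8)!/(3!·2!) = 3360.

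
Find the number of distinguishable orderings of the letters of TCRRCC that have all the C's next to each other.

Treat the 3 copies of C as a single block. The multiset to arrange is then {CCC, R, R, T}, 4 items in all.
That gives (4)!/(2!) = 12 arrangements.

12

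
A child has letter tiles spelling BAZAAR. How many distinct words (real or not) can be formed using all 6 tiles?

120

Letter multiplicities in BAZAAR: A×3, B×1, R×1, Z×1.
So there are 6! / (3!) = 120 distinguishable arrangements.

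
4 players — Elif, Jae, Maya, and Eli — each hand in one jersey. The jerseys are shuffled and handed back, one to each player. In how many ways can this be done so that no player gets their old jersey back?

Count assignments avoiding every fixed point. For any j of the 4 players fixed to their old jersey, the other 4−j can be arranged in (4−j)! ways.
By inclusion–exclusion this is Σ_{j=0}^{4} (−1)^j C(4,j)·(4−j)!.
Computing: 24 − 24 + 12 − 4 + 1 = 9.

9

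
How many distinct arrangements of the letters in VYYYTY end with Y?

Fix Y in the last position and arrange the remaining 5 letters.
Those 5 letters have Y appearing 3 times, giving (5)!/(3!) = 20.

20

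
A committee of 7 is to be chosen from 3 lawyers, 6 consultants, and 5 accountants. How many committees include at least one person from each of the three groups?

Total 7-person selections from all 14: C(14,7) = 3432.
Subtract selections that omit an entire group: no lawyers → C(11,7) = 330; no consultants → C(8,7) = 8; no accountants → C(9,7) = 36.
Add back selections omitting two groups (i.e. drawn from a single group): C(3,7) + C(6,7) + C(5,7) = 0.
By inclusion–exclusion: 3432 − 374 + 0 = 3058.

3058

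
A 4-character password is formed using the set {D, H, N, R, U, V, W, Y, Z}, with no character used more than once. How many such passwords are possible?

3024

This is a permutation of 4 out of 9: P(9,4) = 9!/5!.
That product is 9 × 8 × 7 × 6 = 3024.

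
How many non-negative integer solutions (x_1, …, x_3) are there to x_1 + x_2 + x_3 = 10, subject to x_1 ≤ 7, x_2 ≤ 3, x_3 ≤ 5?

18

By stars and bars, unrestricted non-negative solutions to x_1+…+x_3 = 10 number C(10+2,2) = 66.
Subtract solutions that violate a single cap (substitute x_i' = x_i − (cap_i+1)): x_1 ≥ 8 gives C(4,2) = 6; x_2 ≥ 4 gives C(8,2) = 28; x_3 ≥ 6 gives C(6,2) = 15. Together 49.
Add back pairs where two caps are both exceeded: 0 + 0 + 1 = 1.
By inclusion–exclusion the count is 66 − 49 + 1 = 18.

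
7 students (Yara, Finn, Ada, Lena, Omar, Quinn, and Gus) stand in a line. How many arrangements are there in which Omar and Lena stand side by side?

Treat {Omar, Lena} as a single unit. There are 6 units to order, and the pair itself can be ordered 2 ways.
That gives 2 × 6! = 2 × 720 = 1440.

1440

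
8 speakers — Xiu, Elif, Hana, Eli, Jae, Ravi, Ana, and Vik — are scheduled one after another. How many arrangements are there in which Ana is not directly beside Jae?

There are 8! = 40320 arrangements in all. If Ana and Jae are adjacent, merging them into one block gives 2·(7)! = 10080 arrangements.
So 40320 − 10080 = 30240 arrangements keep them apart.

30240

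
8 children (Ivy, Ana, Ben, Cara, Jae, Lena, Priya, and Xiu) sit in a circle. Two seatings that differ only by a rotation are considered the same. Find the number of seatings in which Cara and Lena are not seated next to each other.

Without the restriction there are (7)! = 5040 seatings.
Seatings with Cara beside Lena: treat them as a block with 2 internal orders, giving 2 × (6)! = 1440.
Subtracting, 5040 − 1440 = 3600.

3600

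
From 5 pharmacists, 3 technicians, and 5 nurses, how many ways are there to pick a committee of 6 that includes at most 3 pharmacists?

1568

Split by how many pharmacists are chosen (0 through 3).
Sum: C(5,0)·C(8,6) + C(5,1)·C(8,5) + C(5,2)·C(8,4) + C(5,3)·C(8,3) = 28 + 280 + 700 + 560 = 1568.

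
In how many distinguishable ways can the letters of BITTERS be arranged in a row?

Letter multiplicities in BITTERS: B×1, E×1, I×1, R×1, S×1, T×2.
So there are 7! / (2!) = 2520 distinguishable arrangements.

2520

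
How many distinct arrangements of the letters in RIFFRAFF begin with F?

420

Fix F in the first position and arrange the remaining 7 letters.
Those 7 letters have F appearing 3 times and R appearing twice, giving (7)!/(3!·2!) = 420.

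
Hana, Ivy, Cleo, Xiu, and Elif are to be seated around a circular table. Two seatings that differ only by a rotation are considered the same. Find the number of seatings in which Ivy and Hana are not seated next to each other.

All circular seatings of 5 people number (4)! = 24.
Seatings with Ivy beside Hana: treat them as a block with 2 internal orders, giving 2 × (3)! = 12.
Subtracting, 24 − 12 = 12.

12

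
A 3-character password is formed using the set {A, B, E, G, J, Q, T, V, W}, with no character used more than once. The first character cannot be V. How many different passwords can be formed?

448

The first character has 9−1 = 8 choices (anything except V).
The remaining 2 characters are filled from the other 8 symbols without repetition: 8 × 7 = 56.
Total: 8 × 56 = 448.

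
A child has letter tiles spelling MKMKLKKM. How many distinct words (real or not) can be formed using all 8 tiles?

280

Letter multiplicities in MKMKLKKM: K×4, L×1, M×3.
So there are 8! / (4!·3!) = 280 distinguishable arrangements.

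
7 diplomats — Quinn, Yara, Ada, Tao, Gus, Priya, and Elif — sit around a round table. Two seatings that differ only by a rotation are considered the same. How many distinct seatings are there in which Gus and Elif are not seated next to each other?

480

All circular seatings of 7 people number (6)! = 720.
Seatings with Gus beside Elif: treat them as a block with 2 internal orders, giving 2 × (5)! = 240.
Subtracting, 720 − 240 = 480.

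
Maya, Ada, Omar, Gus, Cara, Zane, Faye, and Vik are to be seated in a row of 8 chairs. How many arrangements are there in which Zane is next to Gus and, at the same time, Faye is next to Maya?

2880

Treat {Zane,Gus} as one block (2 orders) and {Faye,Maya} as another (2 orders).
That leaves 6 units to arrange: 2 × 2 × 6! = 4 × 720 = 2880.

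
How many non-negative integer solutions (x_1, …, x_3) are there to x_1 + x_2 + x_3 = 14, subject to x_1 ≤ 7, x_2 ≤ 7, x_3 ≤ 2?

6

Without the upper bounds there are C(16,2) = 120 ways to split 14 among 3 variables.
Subtract solutions that violate a single cap (substitute x_i' = x_i − (cap_i+1)): x_1 ≥ 8 gives C(8,2) = 28; x_2 ≥ 8 gives C(8,2) = 28; x_3 ≥ 3 gives C(13,2) = 78. Together 134.
Add back pairs where two caps are both exceeded: 0 + 10 + 10 = 20.
By inclusion–exclusion the count is 120 − 134 + 20 = 6.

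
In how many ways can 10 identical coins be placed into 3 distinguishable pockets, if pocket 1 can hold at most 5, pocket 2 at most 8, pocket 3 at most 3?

21

Ignoring the caps, the number of non-negative solutions to x_1+…+x_3 = 10 is C(12,2) = 66.
Subtract solutions that violate a single cap (substitute x_i' = x_i − (cap_i+1)): x_1 ≥ 6 gives C(6,2) = 15; x_2 ≥ 9 gives C(3,2) = 3; x_3 ≥ 4 gives C(8,2) = 28. Together 46.
Add back pairs where two caps are both exceeded: 0 + 1 + 0 = 1.
By inclusion–exclusion the count is 66 − 46 + 1 = 21.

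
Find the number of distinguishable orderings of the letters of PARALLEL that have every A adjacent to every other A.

Treat the 2 copies of A as a single block. The multiset to arrange is then {AA, E, L, L, L, P, R}, 7 items in all.
That gives (7)!/(3!) = 840 arrangements.

840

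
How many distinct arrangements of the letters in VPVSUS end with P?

30

Fix P in the last position and arrange the remaining 5 letters.
Those 5 letters have S appearing twice and V appearing twice, giving (5)!/(2!·2!) = 30.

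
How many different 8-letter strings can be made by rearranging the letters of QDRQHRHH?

Letter multiplicities in QDRQHRHH: D×1, H×3, Q×2, R×2.
The number of distinct arrangements is 8!/(3!·2!·2!) = 40320/24 = 1680.

1680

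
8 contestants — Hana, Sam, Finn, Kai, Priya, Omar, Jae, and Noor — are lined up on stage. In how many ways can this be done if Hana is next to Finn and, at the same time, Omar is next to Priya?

2880

Treat {Hana,Finn} as one block (2 orders) and {Omar,Priya} as another (2 orders).
That leaves 6 units to arrange: 2 × 2 × 6! = 4 × 720 = 2880.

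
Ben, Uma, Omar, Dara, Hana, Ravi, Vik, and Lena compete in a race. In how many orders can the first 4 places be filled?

There are 8 choices for 1st place, 7 for 2nd, and so on down to 5 for position 4.
That gives 8 × 7 × 6 × 5 = 1680.

1680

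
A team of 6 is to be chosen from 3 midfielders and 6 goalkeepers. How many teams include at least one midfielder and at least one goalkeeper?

Unrestricted: C(9,6) = 84 ways to pick any 6 of the 9.
Subtract selections that omit an entire group: no midfielders → C(6,6) = 1; no goalkeepers → C(3,6) = 0.
Both groups omitted at once is impossible, so 84 − 1 = 83.

83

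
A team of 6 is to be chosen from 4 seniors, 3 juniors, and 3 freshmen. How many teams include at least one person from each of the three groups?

With no constraint there are C(10,6) = 210 possible selections.
Selections missing a whole group: no seniors → C(6,6) = 1; no juniors → C(7,6) = 7; no freshmen → C(7,6) = 7.
Add back selections omitting two groups (i.e. drawn from a single group): C(4,6) + C(3,6) + C(3,6) = 0.
By inclusion–exclusion: 210 − 15 + 0 = 195.

195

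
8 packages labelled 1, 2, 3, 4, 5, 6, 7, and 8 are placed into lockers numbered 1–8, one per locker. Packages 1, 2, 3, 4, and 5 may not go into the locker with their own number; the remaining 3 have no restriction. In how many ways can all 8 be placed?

Let Aᵢ (for 1 ≤ i ≤ 5) be the placements that put package i in its forbidden locker. Any j of these fix j positions, leaving (8−j)! ways to fill the rest, and there are C(5,j) ways to pick which j.
By inclusion–exclusion, the number of valid placements is Σ_{j=0}^{5} (−1)^j C(5,j)·(8−j)!.
Computing: 40320 − 25200 + 7200 − 1200 + 120 − 6 = 21234.

21234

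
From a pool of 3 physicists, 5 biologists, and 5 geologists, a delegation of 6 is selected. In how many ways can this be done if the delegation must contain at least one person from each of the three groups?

1450

Total 6-person selections from all 13: C(13,6) = 1716.
Selections missing a whole group: no physicists → C(10,6) = 210; no biologists → C(8,6) = 28; no geologists → C(8,6) = 28.
Add back selections omitting two groups (i.e. drawn from a single group): C(3,6) + C(5,6) + C(5,6) = 0.
By inclusion–exclusion: 1716 − 266 + 0 = 1450.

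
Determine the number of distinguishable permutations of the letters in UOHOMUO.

420

The 7 letters of UOHOMUO have repeats: O appearing 3 times and U appearing twice.
So there are 7! / (3!·2!) = 420 distinguishable arrangements.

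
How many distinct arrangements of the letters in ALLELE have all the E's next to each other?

Treat the 2 copies of E as a single block. The multiset to arrange is then {EE, A, L, L, L}, 5 items in all.
That gives (5)!/(3!) = 20 arrangements.

20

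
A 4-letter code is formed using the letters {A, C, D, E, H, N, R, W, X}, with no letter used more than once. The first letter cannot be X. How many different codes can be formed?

2688

The first letter has 9−1 = 8 choices (anything except X).
The remaining 3 letters are filled from the other 8 symbols without repetition: 8 × 7 × 6 = 336.
Total: 8 × 336 = 2688.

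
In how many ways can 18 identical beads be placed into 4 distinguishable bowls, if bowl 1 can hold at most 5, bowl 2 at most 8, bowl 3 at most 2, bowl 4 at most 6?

Ignoring the caps, the number of non-negative solutions to x_1+…+x_4 = 18 is C(21,3) = 1330.
Subtract solutions that violate a single cap (substitute x_i' = x_i − (cap_i+1)): x_1 ≥ 6 gives C(15,3) = 455; x_2 ≥ 9 gives C(12,3) = 220; x_3 ≥ 3 gives C(18,3) = 816; x_4 ≥ 7 gives C(14,3) = 364. Together 1855.
Add back pairs where two caps are both exceeded: 20 + 220 + 56 + 84 + 10 + 165 = 555.
Subtract triples: 1 + 0 + 10 + 0 = 11.
By inclusion–exclusion the count is 1330 − 1855 + 555 − 11 = 19.

19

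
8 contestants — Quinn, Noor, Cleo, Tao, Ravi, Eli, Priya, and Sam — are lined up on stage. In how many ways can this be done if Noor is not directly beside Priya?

30240

Of the 8! = 40320 arrangements, those with Noor and Priya adjacent number 2 × 7! = 10080 (treat the pair as a block with 2 internal orders).
Complementary counting: 40320 − 10080 = 30240.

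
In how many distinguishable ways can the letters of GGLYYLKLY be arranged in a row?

The 9 letters of GGLYYLKLY have repeats: G appearing twice, L appearing 3 times, and Y appearing 3 times.
The number of distinct arrangements is 9!/(3!·3!·2!) = 362880/72 = 5040.

5040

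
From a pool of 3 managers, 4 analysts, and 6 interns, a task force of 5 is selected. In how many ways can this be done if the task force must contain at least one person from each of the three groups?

894

With no constraint there are C(13,5) = 1287 possible selections.
Subtract selections that omit an entire group: no managers → C(10,5) = 252; no analysts → C(9,5) = 126; no interns → C(7,5) = 21.
Add back selections omitting two groups (i.e. drawn from a single group): C(3,5) + C(4,5) + C(6,5) = 6.
By inclusion–exclusion: 1287 − 399 + 6 = 894.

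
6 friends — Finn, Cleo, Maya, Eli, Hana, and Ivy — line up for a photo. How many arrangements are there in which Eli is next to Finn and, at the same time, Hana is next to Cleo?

96

Treat {Eli,Finn} as one block (2 orders) and {Hana,Cleo} as another (2 orders).
That leaves 4 units to arrange: 2 × 2 × 4! = 4 × 24 = 96.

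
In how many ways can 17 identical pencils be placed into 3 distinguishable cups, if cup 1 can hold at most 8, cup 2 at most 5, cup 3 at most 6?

Ignoring the caps, the number of non-negative solutions to x_1+…+x_3 = 17 is C(19,2) = 171.
Subtract solutions that violate a single cap (substitute x_i' = x_i − (cap_i+1)): x_1 ≥ 9 gives C(10,2) = 45; x_2 ≥ 6 gives C(13,2) = 78; x_3 ≥ 7 gives C(12,2) = 66. Together 189.
Add back pairs where two caps are both exceeded: 6 + 3 + 15 = 24.
By inclusion–exclusion the count is 171 − 189 + 24 = 6.

6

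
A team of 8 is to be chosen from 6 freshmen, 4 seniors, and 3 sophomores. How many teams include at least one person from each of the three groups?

Unrestricted: C(13,8) = 1287 ways to pick any 8 of the 13.
Selections missing a whole group: no freshmen → C(7,8) = 0; no seniors → C(9,8) = 9; no sophomores → C(10,8) = 45.
Add back selections omitting two groups (i.e. drawn from a single group): C(6,8) + C(4,8) + C(3,8) = 0.
By inclusion–exclusion: 1287 − 54 + 0 = 1233.

1233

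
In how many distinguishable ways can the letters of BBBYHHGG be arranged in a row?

1680

The 8 letters of BBBYHHGG have repeats: B appearing 3 times, G appearing twice, and H appearing twice.
Dividing 8! = 40320 by 3!·2!·2! = 24 for the repeated letters gives 1680.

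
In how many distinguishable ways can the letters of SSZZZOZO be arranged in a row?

420

The 8 letters of SSZZZOZO have repeats: O appearing twice, S appearing twice, and Z appearing 4 times.
So there are 8! / (4!·2!·2!) = 420 distinguishable arrangements.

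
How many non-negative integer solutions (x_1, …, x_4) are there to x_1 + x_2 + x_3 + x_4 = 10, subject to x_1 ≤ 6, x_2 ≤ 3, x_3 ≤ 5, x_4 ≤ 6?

By stars and bars, unrestricted non-negative solutions to x_1+…+x_4 = 10 number C(10+3,3) = 286.
Subtract solutions that violate a single cap (substitute x_i' = x_i − (cap_i+1)): x_1 ≥ 7 gives C(6,3) = 20; x_2 ≥ 4 gives C(9,3) = 84; x_3 ≥ 6 gives C(7,3) = 35; x_4 ≥ 7 gives C(6,3) = 20. Together 159.
Add back pairs where two caps are both exceeded: 0 + 0 + 0 + 1 + 0 + 0 = 1.
By inclusion–exclusion the count is 286 − 159 + 1 = 128.

128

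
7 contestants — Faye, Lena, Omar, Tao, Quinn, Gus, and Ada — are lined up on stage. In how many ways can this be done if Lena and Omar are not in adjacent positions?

There are 7! = 5040 arrangements in all. If Lena and Omar are adjacent, merging them into one block gives 2·(6)! = 1440 arrangements.
So 5040 − 1440 = 3600 arrangements keep them apart.

3600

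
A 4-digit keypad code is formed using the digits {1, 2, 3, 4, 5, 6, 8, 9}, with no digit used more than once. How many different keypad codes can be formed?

1680

With no repetition, fill the 4 digits in order: 8 choices, then 7, down to 5.
8 × 7 × 6 × 5 = 1680.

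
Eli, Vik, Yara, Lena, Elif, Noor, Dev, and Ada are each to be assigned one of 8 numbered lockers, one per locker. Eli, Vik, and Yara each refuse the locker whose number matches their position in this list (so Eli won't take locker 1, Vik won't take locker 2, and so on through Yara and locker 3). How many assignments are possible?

27240

Let Aᵢ (for i ∈ {1, 2, 3}) be the placements that put person i in their forbidden locker. Any j of these fix j positions, leaving (8−j)! ways to fill the rest, and there are C(3,j) ways to pick which j.
By inclusion–exclusion, the number of valid placements is Σ_{j=0}^{3} (−1)^j C(3,j)·(8−j)!.
Computing: 40320 − 15120 + 2160 − 120 = 27240.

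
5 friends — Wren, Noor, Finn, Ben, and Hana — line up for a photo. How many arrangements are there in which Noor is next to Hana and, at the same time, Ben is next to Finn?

Treat {Noor,Hana} as one block (2 orders) and {Ben,Finn} as another (2 orders).
That leaves 3 units to arrange: 2 × 2 × 3! = 4 × 6 = 24.

24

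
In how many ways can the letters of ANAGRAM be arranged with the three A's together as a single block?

120

Treat the 3 copies of A as a single block. The multiset to arrange is then {AAA, G, M, N, R}, 5 items in all.
All 5 items are distinct, so there are (5)! = 120 arrangements.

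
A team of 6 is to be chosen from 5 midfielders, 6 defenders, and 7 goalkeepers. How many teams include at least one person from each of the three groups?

With no constraint there are C(18,6) = 18564 possible selections.
Selections missing a whole group: no midfielders → C(13,6) = 1716; no defenders → C(12,6) = 924; no goalkeepers → C(11,6) = 462.
Add back selections omitting two groups (i.e. drawn from a single group): C(5,6) + C(6,6) + C(7,6) = 8.
By inclusion–exclusion: 18564 − 3102 + 8 = 15470.

15470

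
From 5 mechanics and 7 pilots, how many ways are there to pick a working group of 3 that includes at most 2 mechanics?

210

Split by how many mechanics are chosen (0 through 2).
Sum: C(5,0)·C(7,3) + C(5,1)·C(7,2) + C(5,2)·C(7,1) = 35 + 105 + 70 = 210.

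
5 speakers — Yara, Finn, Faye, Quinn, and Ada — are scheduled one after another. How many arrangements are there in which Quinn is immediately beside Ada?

48

Treat {Quinn, Ada} as a single unit. There are 4 units to order, and the pair itself can be ordered 2 ways.
That gives 2 × 4! = 2 × 24 = 48.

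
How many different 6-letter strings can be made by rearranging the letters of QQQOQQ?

QQQOQQ has 6 letters with Q appearing 5 times.
Dividing 6! = 720 by 5! = 120 for the repeated letters gives 6.

6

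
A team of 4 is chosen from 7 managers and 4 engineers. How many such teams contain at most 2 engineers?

Split by how many engineers are chosen (0 through 2).
Sum: C(4,0)·C(7,4) + C(4,1)·C(7,3) + C(4,2)·C(7,2) = 35 + 140 + 126 = 301.

301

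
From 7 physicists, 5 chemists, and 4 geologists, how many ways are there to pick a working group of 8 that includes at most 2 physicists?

2025

Split by how many physicists are chosen (0 through 2).
Sum: C(7,0)·C(9,8) + C(7,1)·C(9,7) + C(7,2)·C(9,6) = 9 + 252 + 1764 = 2025.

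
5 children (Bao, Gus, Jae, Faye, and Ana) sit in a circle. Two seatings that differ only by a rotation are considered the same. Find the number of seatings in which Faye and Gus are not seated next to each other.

Without the restriction there are (4)! = 24 seatings.
Those with Faye next to Gus: fuse the pair into one unit and seat 4 units around a circle — 2·(3)! = 12.
Subtracting, 24 − 12 = 12.

12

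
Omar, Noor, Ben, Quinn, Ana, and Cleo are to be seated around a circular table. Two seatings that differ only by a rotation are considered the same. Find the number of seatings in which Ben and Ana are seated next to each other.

48

Glue Ben and Ana into a block (2 internal orders). Seating 5 units around a circle gives (4)! arrangements.
So 2 × (4)! = 2 × 24 = 48.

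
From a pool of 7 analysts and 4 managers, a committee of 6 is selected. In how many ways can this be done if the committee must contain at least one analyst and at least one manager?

455

Unrestricted: C(11,6) = 462 ways to pick any 6 of the 11.
Selections missing a whole group: no analysts → C(4,6) = 0; no managers → C(7,6) = 7.
Both groups omitted at once is impossible, so 462 − 7 = 455.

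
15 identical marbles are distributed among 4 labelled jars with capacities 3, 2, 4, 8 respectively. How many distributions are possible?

Ignoring the caps, the number of non-negative solutions to x_1+…+x_4 = 15 is C(18,3) = 816.
Subtract solutions that violate a single cap (substitute x_i' = x_i − (cap_i+1)): x_1 ≥ 4 gives C(14,3) = 364; x_2 ≥ 3 gives C(15,3) = 455; x_3 ≥ 5 gives C(13,3) = 286; x_4 ≥ 9 gives C(9,3) = 84. Together 1189.
Add back pairs where two caps are both exceeded: 165 + 84 + 10 + 120 + 20 + 4 = 403.
Subtract triples: 20 + 0 + 0 + 0 = 20.
By inclusion–exclusion the count is 816 − 1189 + 403 − 20 = 10.

10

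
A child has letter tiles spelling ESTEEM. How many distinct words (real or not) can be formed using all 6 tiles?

120

The 6 letters of ESTEEM have repeats: E appearing 3 times.
So there are 6! / (3!) = 120 distinguishable arrangements.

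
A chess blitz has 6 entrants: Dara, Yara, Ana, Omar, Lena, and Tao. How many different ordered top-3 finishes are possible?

This is an ordered selection of 3 from 6: P(6,3).
That gives 6 × 5 × 4 = 120.

120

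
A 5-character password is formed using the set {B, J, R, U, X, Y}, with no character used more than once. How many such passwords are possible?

This is a permutation of 5 out of 6: P(6,5) = 6!/1!.
That product is 6 × 5 × 4 × 3 × 2 = 720.

720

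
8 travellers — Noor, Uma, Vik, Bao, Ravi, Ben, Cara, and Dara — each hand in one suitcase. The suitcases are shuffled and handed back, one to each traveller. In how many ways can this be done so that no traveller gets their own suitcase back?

This is the derangement count D_8: permutations of 8 items with no fixed point.
By inclusion–exclusion this is Σ_{j=0}^{8} (−1)^j C(8,j)·(8−j)!.
Computing: 40320 − 40320 + 20160 − 6720 + 1680 − 336 + 56 − 8 + 1 = 14833.

14833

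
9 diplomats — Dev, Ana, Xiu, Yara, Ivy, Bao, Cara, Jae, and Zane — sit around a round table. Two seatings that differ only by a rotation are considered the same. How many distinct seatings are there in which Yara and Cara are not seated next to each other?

All circular seatings of 9 people number (8)! = 40320.
Those with Yara next to Cara: fuse the pair into one unit and seat 8 units around a circle — 2·(7)! = 10080.
Subtracting, 40320 − 10080 = 30240.

30240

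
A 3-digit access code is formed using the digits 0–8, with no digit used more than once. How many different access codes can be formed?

Choose and order 3 of the 9 symbols: the first digit has 9 options, the next 8, then 7.
That product is 9 × 8 × 7 = 504.

504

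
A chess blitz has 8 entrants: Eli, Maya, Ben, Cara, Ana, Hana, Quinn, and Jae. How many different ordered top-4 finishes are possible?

1680

There are 8 choices for 1st place, 7 for 2nd, and so on down to 5 for position 4.
That gives 8 × 7 × 6 × 5 = 1680.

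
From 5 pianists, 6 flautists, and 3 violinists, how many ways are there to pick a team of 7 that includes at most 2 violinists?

3102

Split by how many violinists are chosen (0 through 2).
Sum: C(3,0)·C(11,7) + C(3,1)·C(11,6) + C(3,2)·C(11,5) = 330 + 1386 + 1386 = 3102.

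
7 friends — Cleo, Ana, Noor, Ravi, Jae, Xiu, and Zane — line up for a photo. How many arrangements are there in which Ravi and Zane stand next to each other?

1440

Treat {Ravi, Zane} as a single unit. There are 6 units to order, and the pair itself can be ordered 2 ways.
So the count is 2·(6)! = 1440.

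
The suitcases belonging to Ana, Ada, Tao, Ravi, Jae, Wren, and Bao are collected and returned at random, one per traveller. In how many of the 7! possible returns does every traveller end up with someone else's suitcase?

Count assignments avoiding every fixed point. For any j of the 7 travellers fixed to their own suitcase, the other 7−j can be arranged in (7−j)! ways.
By inclusion–exclusion this is Σ_{j=0}^{7} (−1)^j C(7,j)·(7−j)!.
Computing: 5040 − 5040 + 2520 − 840 + 210 − 42 + 7 − 1 = 1854.

1854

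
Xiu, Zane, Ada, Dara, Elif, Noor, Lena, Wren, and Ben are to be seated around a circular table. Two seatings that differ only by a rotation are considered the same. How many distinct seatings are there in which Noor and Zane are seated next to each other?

10080

Glue Noor and Zane into a block (2 internal orders). Seating 8 units around a circle gives (7)! arrangements.
So 2 × (7)! = 2 × 5040 = 10080.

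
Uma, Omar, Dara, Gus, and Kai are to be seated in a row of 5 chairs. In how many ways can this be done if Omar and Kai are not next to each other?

72

There are 5! = 120 arrangements in all. If Omar and Kai are adjacent, merging them into one block gives 2·(4)! = 48 arrangements.
Complementary counting: 120 − 48 = 72.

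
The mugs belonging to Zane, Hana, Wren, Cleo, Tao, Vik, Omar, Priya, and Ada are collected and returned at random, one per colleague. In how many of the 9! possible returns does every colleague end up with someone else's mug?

133496

This is the derangement count D_9: permutations of 9 items with no fixed point.
By inclusion–exclusion this is Σ_{j=0}^{9} (−1)^j C(9,j)·(9−j)!.
Computing: 362880 − 362880 + 181440 − 60480 + 15120 − 3024 + 504 − 72 + 9 − 1 = 133496.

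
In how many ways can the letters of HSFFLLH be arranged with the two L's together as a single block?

Treat the 2 copies of L as a single block. The multiset to arrange is then {LL, F, F, H, H, S}, 6 items in all.
That gives (6)!/(2!·2!) = 180 arrangements.

180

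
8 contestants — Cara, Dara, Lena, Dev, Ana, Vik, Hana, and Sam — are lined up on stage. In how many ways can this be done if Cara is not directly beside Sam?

Of the 8! = 40320 arrangements, those with Cara and Sam adjacent number 2 × 7! = 10080 (treat the pair as a block with 2 internal orders).
So 40320 − 10080 = 30240 arrangements keep them apart.

30240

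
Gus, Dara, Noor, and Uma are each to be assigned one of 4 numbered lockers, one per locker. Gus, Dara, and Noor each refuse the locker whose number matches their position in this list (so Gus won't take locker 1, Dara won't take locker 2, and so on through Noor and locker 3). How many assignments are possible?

11

Let Aᵢ (for i ∈ {1, 2, 3}) be the placements that put person i in their forbidden locker. Any j of these fix j positions, leaving (4−j)! ways to fill the rest, and there are C(3,j) ways to pick which j.
By inclusion–exclusion, the number of valid placements is Σ_{j=0}^{3} (−1)^j C(3,j)·(4−j)!.
Computing: 24 − 18 + 6 − 1 = 11.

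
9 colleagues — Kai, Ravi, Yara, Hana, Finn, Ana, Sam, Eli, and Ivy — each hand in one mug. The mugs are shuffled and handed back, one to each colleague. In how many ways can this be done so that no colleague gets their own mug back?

133496

This is the derangement count D_9: permutations of 9 items with no fixed point.
By inclusion–exclusion this is Σ_{j=0}^{9} (−1)^j C(9,j)·(9−j)!.
Computing: 362880 − 362880 + 181440 − 60480 + 15120 − 3024 + 504 − 72 + 9 − 1 = 133496.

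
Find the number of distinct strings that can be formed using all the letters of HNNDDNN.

Letter multiplicities in HNNDDNN: D×2, H×1, N×4.
The number of distinct arrangements is 7!/(4!·2!) = 5040/48 = 105.

105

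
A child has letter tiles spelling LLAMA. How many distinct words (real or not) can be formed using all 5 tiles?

Letter multiplicities in LLAMA: A×2, L×2, M×1.
Dividing 5! = 120 by 2!·2! = 4 for the repeated letters gives 30.

30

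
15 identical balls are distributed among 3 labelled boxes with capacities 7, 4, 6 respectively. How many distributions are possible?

6

Ignoring the caps, the number of non-negative solutions to x_1+…+x_3 = 15 is C(17,2) = 136.
Subtract solutions that violate a single cap (substitute x_i' = x_i − (cap_i+1)): x_1 ≥ 8 gives C(9,2) = 36; x_2 ≥ 5 gives C(12,2) = 66; x_3 ≥ 7 gives C(10,2) = 45. Together 147.
Add back pairs where two caps are both exceeded: 6 + 1 + 10 = 17.
By inclusion–exclusion the count is 136 − 147 + 17 = 6.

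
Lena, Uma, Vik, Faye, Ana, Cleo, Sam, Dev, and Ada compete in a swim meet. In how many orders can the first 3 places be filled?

This is an ordered selection of 3 from 9: P(9,3).
That gives 9 × 8 × 7 = 504.

504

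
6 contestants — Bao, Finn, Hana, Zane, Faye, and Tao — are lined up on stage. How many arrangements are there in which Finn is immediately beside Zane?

Place the 4 others and the Finn-Zane pair as 5 objects in a line; the pair has 2 internal arrangements.
That gives 2 × 5! = 2 × 120 = 240.

240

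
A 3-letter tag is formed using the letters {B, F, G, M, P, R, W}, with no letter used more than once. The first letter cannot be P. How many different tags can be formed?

180

The first letter has 7−1 = 6 choices (anything except P).
The remaining 2 letters are filled from the other 6 symbols without repetition: 6 × 5 = 30.
Total: 6 × 30 = 180.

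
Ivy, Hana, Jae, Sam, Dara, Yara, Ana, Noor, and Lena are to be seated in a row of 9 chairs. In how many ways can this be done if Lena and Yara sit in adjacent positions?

Treat {Lena, Yara} as a single unit. There are 8 units to order, and the pair itself can be ordered 2 ways.
That gives 2 × 8! = 2 × 40320 = 80640.

80640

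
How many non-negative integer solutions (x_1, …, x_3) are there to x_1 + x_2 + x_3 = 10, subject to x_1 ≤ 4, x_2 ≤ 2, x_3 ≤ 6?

6

By stars and bars, unrestricted non-negative solutions to x_1+…+x_3 = 10 number C(10+2,2) = 66.
Subtract solutions that violate a single cap (substitute x_i' = x_i − (cap_i+1)): x_1 ≥ 5 gives C(7,2) = 21; x_2 ≥ 3 gives C(9,2) = 36; x_3 ≥ 7 gives C(5,2) = 10. Together 67.
Add back pairs where two caps are both exceeded: 6 + 0 + 1 = 7.
By inclusion–exclusion the count is 66 − 67 + 7 = 6.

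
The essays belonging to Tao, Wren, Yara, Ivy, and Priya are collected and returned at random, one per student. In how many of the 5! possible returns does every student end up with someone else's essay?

Count assignments avoiding every fixed point. For any j of the 5 students fixed to their own essay, the other 5−j can be arranged in (5−j)! ways.
By inclusion–exclusion this is Σ_{j=0}^{5} (−1)^j C(5,j)·(5−j)!.
Computing: 120 − 120 + 60 − 20 + 5 − 1 = 44.

44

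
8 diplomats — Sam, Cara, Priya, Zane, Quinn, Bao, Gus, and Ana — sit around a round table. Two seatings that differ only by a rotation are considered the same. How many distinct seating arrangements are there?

Seat Sam anywhere (absorbing the rotational symmetry), then permute the other 7: (7)! = 5040.

5040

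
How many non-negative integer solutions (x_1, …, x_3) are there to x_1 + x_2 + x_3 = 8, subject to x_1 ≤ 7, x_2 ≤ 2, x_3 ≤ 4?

14

Without the upper bounds there are C(10,2) = 45 ways to split 8 among 3 variables.
Subtract solutions that violate a single cap (substitute x_i' = x_i − (cap_i+1)): x_1 ≥ 8 gives C(2,2) = 1; x_2 ≥ 3 gives C(7,2) = 21; x_3 ≥ 5 gives C(5,2) = 10. Together 32.
Add back pairs where two caps are both exceeded: 0 + 0 + 1 = 1.
By inclusion–exclusion the count is 45 − 32 + 1 = 14.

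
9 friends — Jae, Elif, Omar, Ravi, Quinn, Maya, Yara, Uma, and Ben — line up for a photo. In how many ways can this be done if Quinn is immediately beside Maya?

80640

Glue Quinn and Maya into one block (2 internal orders), leaving 8 units to arrange in a row.
That gives 2 × 8! = 2 × 40320 = 80640.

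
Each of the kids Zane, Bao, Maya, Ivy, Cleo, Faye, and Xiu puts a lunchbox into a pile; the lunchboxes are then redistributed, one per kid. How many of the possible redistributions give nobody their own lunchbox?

1854

Count assignments avoiding every fixed point. For any j of the 7 kids fixed to their own lunchbox, the other 7−j can be arranged in (7−j)! ways.
By inclusion–exclusion this is Σ_{j=0}^{7} (−1)^j C(7,j)·(7−j)!.
Computing: 5040 − 5040 + 2520 − 840 + 210 − 42 + 7 − 1 = 1854.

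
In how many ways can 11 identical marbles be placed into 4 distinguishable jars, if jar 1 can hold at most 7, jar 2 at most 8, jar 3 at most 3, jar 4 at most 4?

140

By stars and bars, unrestricted non-negative solutions to x_1+…+x_4 = 11 number C(11+3,3) = 364.
Subtract solutions that violate a single cap (substitute x_i' = x_i − (cap_i+1)): x_1 ≥ 8 gives C(6,3) = 20; x_2 ≥ 9 gives C(5,3) = 10; x_3 ≥ 4 gives C(10,3) = 120; x_4 ≥ 5 gives C(9,3) = 84. Together 234.
Add back pairs where two caps are both exceeded: 0 + 0 + 0 + 0 + 0 + 10 = 10.
By inclusion–exclusion the count is 364 − 234 + 10 = 140.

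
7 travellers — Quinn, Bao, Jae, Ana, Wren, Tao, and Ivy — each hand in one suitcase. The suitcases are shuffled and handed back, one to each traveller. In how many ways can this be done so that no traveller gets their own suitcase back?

1854

Count assignments avoiding every fixed point. For any j of the 7 travellers fixed to their own suitcase, the other 7−j can be arranged in (7−j)! ways.
By inclusion–exclusion this is Σ_{j=0}^{7} (−1)^j C(7,j)·(7−j)!.
Computing: 5040 − 5040 + 2520 − 840 + 210 − 42 + 7 − 1 = 1854.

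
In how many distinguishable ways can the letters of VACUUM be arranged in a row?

360

Letter multiplicities in VACUUM: A×1, C×1, M×1, U×2, V×1.
The number of distinct arrangements is 6!/(2!) = 720/2 = 360.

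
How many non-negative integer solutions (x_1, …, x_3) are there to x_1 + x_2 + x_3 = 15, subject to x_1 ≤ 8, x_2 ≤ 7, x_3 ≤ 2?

6

Without the upper bounds there are C(17,2) = 136 ways to split 15 among 3 variables.
Subtract solutions that violate a single cap (substitute x_i' = x_i − (cap_i+1)): x_1 ≥ 9 gives C(8,2) = 28; x_2 ≥ 8 gives C(9,2) = 36; x_3 ≥ 3 gives C(14,2) = 91. Together 155.
Add back pairs where two caps are both exceeded: 0 + 10 + 15 = 25.
By inclusion–exclusion the count is 136 − 155 + 25 = 6.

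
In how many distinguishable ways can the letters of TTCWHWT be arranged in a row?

The 7 letters of TTCWHWT have repeats: T appearing 3 times and W appearing twice.
The number of distinct arrangements is 7!/(3!·2!) = 5040/12 = 420.

420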